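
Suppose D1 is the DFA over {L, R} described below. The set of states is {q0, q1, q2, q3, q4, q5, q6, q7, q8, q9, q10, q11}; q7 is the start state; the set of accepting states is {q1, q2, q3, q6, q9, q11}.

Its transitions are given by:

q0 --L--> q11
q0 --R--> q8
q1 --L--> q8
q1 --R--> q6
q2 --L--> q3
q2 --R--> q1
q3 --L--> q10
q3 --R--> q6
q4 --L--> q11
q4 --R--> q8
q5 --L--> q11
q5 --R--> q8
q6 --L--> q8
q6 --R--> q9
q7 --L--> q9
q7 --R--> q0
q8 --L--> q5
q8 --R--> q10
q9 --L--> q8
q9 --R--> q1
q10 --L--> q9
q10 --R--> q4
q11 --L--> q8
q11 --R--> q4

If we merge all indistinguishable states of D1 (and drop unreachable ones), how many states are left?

5

Reachable states from the start: {q0,q1,q4,q5,q6,q7,q8,q9,q10,q11}. Unreachable: {q2,q3} — drop them.
Initial partition by acceptance: {q1,q6,q9,q11} | {q0,q4,q5,q7,q8,q10}.
Refine {q1,q6,q9,q11} on symbol R: members go to different blocks, giving {q1,q6,q9} and {q11}.
Split {q0,q4,q5,q7,q8,q10} by δ(·,L) → {q0,q4,q5} and {q7,q10} and {q8}.
The partition is now stable with 5 blocks: {q1,q6,q9} | {q0,q4,q5} | {q11} | {q7,q10} | {q8}.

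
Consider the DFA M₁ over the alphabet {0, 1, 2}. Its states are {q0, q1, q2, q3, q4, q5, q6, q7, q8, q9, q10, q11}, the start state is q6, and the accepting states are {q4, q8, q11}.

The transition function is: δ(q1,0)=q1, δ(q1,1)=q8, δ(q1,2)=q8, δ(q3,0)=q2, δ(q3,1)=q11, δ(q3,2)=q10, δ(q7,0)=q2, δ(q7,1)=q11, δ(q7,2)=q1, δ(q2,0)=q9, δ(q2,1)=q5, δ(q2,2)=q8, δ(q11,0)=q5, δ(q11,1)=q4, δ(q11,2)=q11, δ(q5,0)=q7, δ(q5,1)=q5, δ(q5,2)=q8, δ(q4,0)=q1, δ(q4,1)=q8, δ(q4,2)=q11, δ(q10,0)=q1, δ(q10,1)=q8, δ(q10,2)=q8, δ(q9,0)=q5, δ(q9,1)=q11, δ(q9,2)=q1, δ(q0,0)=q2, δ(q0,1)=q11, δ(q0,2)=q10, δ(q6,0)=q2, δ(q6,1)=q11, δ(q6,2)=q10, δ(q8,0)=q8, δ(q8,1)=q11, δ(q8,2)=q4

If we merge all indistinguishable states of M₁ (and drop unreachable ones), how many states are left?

6

First remove the unreachable states {q0,q3}; 10 states remain.
P0 = {q4,q8,q11} | {q1,q2,q5,q6,q7,q9,q10}.
Refine {q4,q8,q11} on symbol 0: members go to different blocks, giving {q4,q11} and {q8}.
Split {q4,q11} by δ(·,1) → {q4} and {q11}.
Refine {q1,q2,q5,q6,q7,q9,q10} on symbol 1: members go to different blocks, giving {q6,q7,q9} and {q1,q10} and {q2,q5}.
No further refinement is possible. Final partition (6 blocks): {q4} | {q6,q7,q9} | {q8} | {q11} | {q1,q10} | {q2,q5}.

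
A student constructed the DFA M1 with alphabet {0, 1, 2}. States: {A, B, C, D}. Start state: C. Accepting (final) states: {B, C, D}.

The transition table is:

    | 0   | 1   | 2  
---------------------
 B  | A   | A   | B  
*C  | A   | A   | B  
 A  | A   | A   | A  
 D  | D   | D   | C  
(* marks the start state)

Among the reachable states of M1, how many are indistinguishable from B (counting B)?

Reachable states from the start: {A,B,C}. Unreachable: {D} — drop them.
Initial partition by acceptance: {B,C} | {A}.
No further refinement is possible. Final partition (2 blocks): {B,C} | {A}.
The equivalence class containing B is {B,C}, of size 2.

2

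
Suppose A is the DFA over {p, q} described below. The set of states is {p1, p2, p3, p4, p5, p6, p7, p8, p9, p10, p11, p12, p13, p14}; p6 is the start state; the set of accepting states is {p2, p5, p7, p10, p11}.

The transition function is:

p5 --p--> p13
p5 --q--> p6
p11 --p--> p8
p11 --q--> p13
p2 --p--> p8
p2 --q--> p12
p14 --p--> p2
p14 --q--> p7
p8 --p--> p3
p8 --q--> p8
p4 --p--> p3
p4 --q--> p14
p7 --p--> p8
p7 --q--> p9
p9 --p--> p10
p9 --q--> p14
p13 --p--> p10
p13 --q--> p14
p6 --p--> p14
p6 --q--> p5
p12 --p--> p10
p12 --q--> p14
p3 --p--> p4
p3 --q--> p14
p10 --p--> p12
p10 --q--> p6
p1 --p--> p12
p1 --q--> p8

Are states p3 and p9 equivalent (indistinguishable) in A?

No

Reachable states from the start: {p2,p3,p4,p5,p6,p7,p8,p9,p10,p12,p13,p14}. Unreachable: {p1,p11} — drop them.
P0 = {p2,p5,p7,p10} | {p3,p4,p6,p8,p9,p12,p13,p14}.
Refine {p3,p4,p6,p8,p9,p12,p13,p14} on symbol p: members go to different blocks, giving {p3,p4,p6,p8} and {p9,p12,p13,p14}.
Refine {p2,p5,p7,p10} on symbol p: members go to different blocks, giving {p2,p7} and {p5,p10}.
On input p, block {p3,p4,p6,p8} splits into {p3,p4,p8} and {p6}.
Split {p3,p4,p8} by δ(·,q) → {p3,p4} and {p8}.
Refine {p9,p12,p13,p14} on symbol p: members go to different blocks, giving {p9,p12,p13} and {p14}.
Stable partition: {p2,p7} | {p3,p4} | {p9,p12,p13} | {p5,p10} | {p6} | {p8} | {p14} — 7 equivalence classes.
p3 and p9 end up in different blocks, so they are distinguishable. For instance, the string 'p' is accepted from only p9.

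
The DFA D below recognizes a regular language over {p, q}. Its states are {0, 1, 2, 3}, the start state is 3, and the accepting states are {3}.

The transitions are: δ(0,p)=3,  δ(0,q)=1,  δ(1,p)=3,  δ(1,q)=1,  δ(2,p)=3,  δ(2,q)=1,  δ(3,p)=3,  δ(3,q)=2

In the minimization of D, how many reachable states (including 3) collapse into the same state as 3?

First remove the unreachable states {0}; 3 states remain.
Start with accepting vs non-accepting: {3} | {1,2}.
No further refinement is possible. Final partition (2 blocks): {3} | {1,2}.
State 3 belongs to the block {3}, which has 1 states.

1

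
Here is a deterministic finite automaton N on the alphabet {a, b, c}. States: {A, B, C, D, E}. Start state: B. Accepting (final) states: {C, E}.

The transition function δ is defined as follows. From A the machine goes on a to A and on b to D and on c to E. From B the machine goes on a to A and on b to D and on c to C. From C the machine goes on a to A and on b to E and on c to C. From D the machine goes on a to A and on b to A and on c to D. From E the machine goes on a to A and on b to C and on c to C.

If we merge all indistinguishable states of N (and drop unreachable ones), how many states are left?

P0 = {C,E} | {A,B,D}.
On input c, block {A,B,D} splits into {A,B} and {D}.
No further refinement is possible. Final partition (3 blocks): {C,E} | {A,B} | {D}.

3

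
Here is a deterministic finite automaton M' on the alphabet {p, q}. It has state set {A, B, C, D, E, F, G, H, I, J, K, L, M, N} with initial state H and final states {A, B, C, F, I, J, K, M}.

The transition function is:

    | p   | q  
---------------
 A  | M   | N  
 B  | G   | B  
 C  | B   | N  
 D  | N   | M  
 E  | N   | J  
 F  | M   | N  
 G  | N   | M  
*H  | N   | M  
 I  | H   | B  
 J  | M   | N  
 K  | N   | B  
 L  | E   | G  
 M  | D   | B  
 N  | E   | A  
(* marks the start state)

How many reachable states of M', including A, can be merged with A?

2

Reachable states from the start: {A,B,D,E,G,H,J,M,N}. Unreachable: {C,F,I,K,L} — drop them.
Start with accepting vs non-accepting: {A,B,J,M} | {D,E,G,H,N}.
Refine {A,B,J,M} on symbol p: members go to different blocks, giving {A,J} and {B,M}.
Refine {D,E,G,H,N} on symbol q: members go to different blocks, giving {D,G,H} and {E,N}.
The partition is now stable with 4 blocks: {A,J} | {D,G,H} | {B,M} | {E,N}.
The equivalence class containing A is {A,J}, of size 2.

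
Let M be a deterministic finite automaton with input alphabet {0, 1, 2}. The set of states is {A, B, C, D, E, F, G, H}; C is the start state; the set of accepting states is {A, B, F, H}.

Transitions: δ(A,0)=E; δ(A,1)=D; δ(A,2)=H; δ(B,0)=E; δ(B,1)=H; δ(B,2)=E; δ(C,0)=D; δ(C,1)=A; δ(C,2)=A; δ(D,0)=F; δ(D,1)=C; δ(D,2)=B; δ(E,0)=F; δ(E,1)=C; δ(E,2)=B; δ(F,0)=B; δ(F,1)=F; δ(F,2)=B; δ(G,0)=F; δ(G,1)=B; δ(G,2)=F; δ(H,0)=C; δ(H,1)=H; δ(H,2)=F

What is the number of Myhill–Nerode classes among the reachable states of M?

Reachable states from the start: {A,B,C,D,E,F,H}. Unreachable: {G} — drop them.
P0 = {A,B,F,H} | {C,D,E}.
Split {A,B,F,H} by δ(·,0) → {A,B,H} and {F}.
Refine {A,B,H} on symbol 1: members go to different blocks, giving {B,H} and {A}.
Split {B,H} by δ(·,2) → {B} and {H}.
On input 0, block {C,D,E} splits into {D,E} and {C}.
Stable partition: {B} | {D,E} | {F} | {A} | {H} | {C} — 6 equivalence classes.

6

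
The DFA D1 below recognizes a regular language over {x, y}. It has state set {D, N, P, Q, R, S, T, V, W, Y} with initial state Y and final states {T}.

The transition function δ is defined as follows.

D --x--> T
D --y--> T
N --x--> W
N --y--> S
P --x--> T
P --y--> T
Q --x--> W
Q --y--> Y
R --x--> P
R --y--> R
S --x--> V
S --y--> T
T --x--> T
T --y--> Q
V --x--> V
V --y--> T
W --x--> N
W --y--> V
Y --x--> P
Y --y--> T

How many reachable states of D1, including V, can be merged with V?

2

First remove the unreachable states {D,R}; 8 states remain.
P0 = {T} | {N,P,Q,S,V,W,Y}.
Refine {N,P,Q,S,V,W,Y} on symbol x: members go to different blocks, giving {N,Q,S,V,W,Y} and {P}.
Refine {N,Q,S,V,W,Y} on symbol x: members go to different blocks, giving {N,Q,S,V,W} and {Y}.
Split {N,Q,S,V,W} by δ(·,y) → {S,V} and {N,W} and {Q}.
No further refinement is possible. Final partition (6 blocks): {T} | {S,V} | {P} | {Y} | {N,W} | {Q}.
The equivalence class containing V is {S,V}, of size 2.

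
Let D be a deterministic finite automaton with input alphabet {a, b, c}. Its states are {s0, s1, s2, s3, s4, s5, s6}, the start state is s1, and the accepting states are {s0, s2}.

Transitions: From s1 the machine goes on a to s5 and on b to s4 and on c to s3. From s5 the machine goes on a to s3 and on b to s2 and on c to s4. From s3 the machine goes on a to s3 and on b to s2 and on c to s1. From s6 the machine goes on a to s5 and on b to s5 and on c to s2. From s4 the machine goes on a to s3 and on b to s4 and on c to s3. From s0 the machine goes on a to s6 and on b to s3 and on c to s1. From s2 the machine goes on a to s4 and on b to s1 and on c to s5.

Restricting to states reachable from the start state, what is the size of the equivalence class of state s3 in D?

2

Reachable states from the start: {s1,s2,s3,s4,s5}. Unreachable: {s0,s6} — drop them.
Start with accepting vs non-accepting: {s2} | {s1,s3,s4,s5}.
Split {s1,s3,s4,s5} by δ(·,b) → {s1,s4} and {s3,s5}.
No further refinement is possible. Final partition (3 blocks): {s2} | {s1,s4} | {s3,s5}.
The equivalence class containing s3 is {s3,s5}, of size 2.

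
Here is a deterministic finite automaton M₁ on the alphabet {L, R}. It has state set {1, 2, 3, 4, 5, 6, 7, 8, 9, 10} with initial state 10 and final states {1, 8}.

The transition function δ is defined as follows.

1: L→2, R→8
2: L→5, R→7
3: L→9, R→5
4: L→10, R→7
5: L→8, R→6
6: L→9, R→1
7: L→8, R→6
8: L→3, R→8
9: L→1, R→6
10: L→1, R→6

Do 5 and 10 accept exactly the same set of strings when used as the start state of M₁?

First remove the unreachable states {4}; 9 states remain.
P0 = {1,8} | {2,3,5,6,7,9,10}.
On input L, block {2,3,5,6,7,9,10} splits into {5,7,9,10} and {2,3,6}.
Refine {2,3,6} on symbol R: members go to different blocks, giving {2,3} and {6}.
Stable partition: {1,8} | {5,7,9,10} | {2,3} | {6} — 4 equivalence classes.
5 and 10 lie in the same block of the stable partition, so they are equivalent — no string distinguishes them.

Yes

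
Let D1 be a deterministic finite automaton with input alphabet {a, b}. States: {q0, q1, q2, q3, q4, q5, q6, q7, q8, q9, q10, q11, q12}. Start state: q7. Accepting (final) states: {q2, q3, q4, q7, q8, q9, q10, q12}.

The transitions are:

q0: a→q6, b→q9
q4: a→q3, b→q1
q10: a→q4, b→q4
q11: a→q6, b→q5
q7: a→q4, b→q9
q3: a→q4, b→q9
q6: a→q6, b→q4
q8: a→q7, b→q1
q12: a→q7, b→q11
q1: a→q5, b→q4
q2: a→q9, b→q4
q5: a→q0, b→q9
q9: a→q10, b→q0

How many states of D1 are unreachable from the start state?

4

BFS from q7 reaches {q0, q1, q3, q4, q5, q6, q7, q9, q10}; the 4 state(s) q2, q8, q11, q12 are never visited.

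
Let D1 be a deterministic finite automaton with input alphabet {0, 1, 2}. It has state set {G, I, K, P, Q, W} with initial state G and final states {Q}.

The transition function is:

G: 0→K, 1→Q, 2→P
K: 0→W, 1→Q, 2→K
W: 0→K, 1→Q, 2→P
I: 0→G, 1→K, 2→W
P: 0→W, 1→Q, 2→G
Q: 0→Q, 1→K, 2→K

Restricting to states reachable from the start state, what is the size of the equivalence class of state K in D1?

Reachable states from the start: {G,K,P,Q,W}. Unreachable: {I} — drop them.
P0 = {Q} | {G,K,P,W}.
Stable partition: {Q} | {G,K,P,W} — 2 equivalence classes.
State K belongs to the block {G,K,P,W}, which has 4 states.

4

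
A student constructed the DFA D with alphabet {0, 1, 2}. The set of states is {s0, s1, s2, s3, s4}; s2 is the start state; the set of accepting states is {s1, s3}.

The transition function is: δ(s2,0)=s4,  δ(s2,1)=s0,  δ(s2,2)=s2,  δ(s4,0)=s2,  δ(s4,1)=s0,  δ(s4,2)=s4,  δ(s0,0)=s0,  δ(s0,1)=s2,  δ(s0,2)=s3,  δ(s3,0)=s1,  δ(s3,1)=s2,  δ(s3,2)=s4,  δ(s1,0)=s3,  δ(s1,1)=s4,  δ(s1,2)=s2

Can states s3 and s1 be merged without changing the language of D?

Yes

Every state is reachable, so we keep all 5.
Initial partition by acceptance: {s1,s3} | {s0,s2,s4}.
Refine {s0,s2,s4} on symbol 2: members go to different blocks, giving {s2,s4} and {s0}.
The partition is now stable with 3 blocks: {s1,s3} | {s2,s4} | {s0}.
s3 and s1 lie in the same block of the stable partition, so they are equivalent — no string distinguishes them.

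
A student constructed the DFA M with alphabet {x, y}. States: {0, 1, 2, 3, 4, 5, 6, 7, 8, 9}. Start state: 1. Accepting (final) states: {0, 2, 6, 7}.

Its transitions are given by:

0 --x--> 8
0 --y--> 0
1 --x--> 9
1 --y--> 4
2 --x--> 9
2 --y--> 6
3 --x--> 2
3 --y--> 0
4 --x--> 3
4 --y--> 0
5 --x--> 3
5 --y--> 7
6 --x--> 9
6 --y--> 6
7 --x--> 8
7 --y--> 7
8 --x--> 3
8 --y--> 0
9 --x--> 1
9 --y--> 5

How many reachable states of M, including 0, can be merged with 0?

2

Every state is reachable, so we keep all 10.
P0 = {0,2,6,7} | {1,3,4,5,8,9}.
On input x, block {1,3,4,5,8,9} splits into {1,4,5,8,9} and {3}.
Split {1,4,5,8,9} by δ(·,x) → {4,5,8} and {1,9}.
On input x, block {0,2,6,7} splits into {0,7} and {2,6}.
Stable partition: {0,7} | {4,5,8} | {3} | {1,9} | {2,6} — 5 equivalence classes.
The equivalence class containing 0 is {0,7}, of size 2.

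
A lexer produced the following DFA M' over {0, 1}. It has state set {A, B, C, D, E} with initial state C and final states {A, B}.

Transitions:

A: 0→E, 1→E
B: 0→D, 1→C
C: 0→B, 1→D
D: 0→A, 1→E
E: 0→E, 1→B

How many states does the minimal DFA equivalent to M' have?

5

Start with accepting vs non-accepting: {A,B} | {C,D,E}.
Refine {C,D,E} on symbol 0: members go to different blocks, giving {C,D} and {E}.
Split {A,B} by δ(·,0) → {A} and {B}.
Split {C,D} by δ(·,0) → {C} and {D}.
The partition is now stable with 5 blocks: {A} | {C} | {E} | {B} | {D}.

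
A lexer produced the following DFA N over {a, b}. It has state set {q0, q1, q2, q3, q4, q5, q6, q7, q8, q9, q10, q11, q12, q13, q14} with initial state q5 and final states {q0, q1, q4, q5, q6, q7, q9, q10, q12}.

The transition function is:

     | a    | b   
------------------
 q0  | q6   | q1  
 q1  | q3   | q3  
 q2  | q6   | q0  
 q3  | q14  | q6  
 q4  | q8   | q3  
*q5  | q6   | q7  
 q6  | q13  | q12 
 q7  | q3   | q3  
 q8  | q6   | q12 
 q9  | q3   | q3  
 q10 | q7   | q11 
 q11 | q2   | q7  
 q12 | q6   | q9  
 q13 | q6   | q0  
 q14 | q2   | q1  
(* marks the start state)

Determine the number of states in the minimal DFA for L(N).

Reachable states from the start: {q0,q1,q2,q3,q5,q6,q7,q9,q12,q13,q14}. Unreachable: {q4,q8,q10,q11} — drop them.
P0 = {q0,q1,q5,q6,q7,q9,q12} | {q2,q3,q13,q14}.
Refine {q0,q1,q5,q6,q7,q9,q12} on symbol a: members go to different blocks, giving {q1,q6,q7,q9} and {q0,q5,q12}.
Split {q1,q6,q7,q9} by δ(·,b) → {q1,q7,q9} and {q6}.
Split {q2,q3,q13,q14} by δ(·,a) → {q2,q13} and {q3,q14}.
Refine {q3,q14} on symbol a: members go to different blocks, giving {q3} and {q14}.
No further refinement is possible. Final partition (6 blocks): {q1,q7,q9} | {q2,q13} | {q0,q5,q12} | {q6} | {q3} | {q14}.

6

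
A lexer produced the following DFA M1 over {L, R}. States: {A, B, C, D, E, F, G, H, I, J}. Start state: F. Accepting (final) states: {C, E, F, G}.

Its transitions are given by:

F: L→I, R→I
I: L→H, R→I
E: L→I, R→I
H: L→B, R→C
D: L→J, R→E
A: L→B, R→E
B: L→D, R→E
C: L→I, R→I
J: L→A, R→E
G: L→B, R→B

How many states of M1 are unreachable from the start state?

1

Starting at F and following transitions, the reachable set is {A, B, C, D, E, F, H, I, J}. That leaves G unreachable — 1 in total.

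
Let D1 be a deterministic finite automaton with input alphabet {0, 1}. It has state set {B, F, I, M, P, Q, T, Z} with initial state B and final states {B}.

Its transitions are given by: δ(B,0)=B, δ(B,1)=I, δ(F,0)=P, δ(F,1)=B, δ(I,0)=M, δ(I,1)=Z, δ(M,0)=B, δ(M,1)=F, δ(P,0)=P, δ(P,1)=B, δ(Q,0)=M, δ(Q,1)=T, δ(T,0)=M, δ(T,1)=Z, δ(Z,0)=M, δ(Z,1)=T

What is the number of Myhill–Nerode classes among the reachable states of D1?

4

First remove the unreachable states {Q}; 7 states remain.
Initial partition by acceptance: {B} | {F,I,M,P,T,Z}.
On input 0, block {F,I,M,P,T,Z} splits into {F,I,P,T,Z} and {M}.
On input 0, block {F,I,P,T,Z} splits into {I,T,Z} and {F,P}.
Stable partition: {B} | {I,T,Z} | {M} | {F,P} — 4 equivalence classes.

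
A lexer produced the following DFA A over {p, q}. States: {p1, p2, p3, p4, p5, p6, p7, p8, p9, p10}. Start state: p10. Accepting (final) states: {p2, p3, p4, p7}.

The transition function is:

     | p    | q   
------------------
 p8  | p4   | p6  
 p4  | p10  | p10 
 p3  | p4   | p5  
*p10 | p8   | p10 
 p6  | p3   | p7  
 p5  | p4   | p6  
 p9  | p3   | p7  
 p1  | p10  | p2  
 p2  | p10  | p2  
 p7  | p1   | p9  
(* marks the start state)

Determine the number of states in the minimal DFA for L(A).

8

All states are reachable from the start state.
Initial partition by acceptance: {p2,p3,p4,p7} | {p1,p5,p6,p8,p9,p10}.
On input p, block {p2,p3,p4,p7} splits into {p2,p4,p7} and {p3}.
Split {p2,p4,p7} by δ(·,q) → {p4,p7} and {p2}.
Split {p1,p5,p6,p8,p9,p10} by δ(·,p) → {p1,p10} and {p5,p8} and {p6,p9}.
Split {p4,p7} by δ(·,q) → {p4} and {p7}.
On input p, block {p1,p10} splits into {p1} and {p10}.
Stable partition: {p4} | {p1} | {p3} | {p2} | {p5,p8} | {p6,p9} | {p7} | {p10} — 8 equivalence classes.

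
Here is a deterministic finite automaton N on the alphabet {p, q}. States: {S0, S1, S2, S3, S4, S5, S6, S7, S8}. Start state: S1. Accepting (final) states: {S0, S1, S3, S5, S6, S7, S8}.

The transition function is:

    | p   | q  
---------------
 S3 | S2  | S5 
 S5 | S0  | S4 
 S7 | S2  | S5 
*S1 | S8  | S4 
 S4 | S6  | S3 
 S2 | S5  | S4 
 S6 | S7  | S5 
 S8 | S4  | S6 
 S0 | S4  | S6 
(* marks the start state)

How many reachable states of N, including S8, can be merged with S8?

2

All states are reachable from the start state.
P0 = {S0,S1,S3,S5,S6,S7,S8} | {S2,S4}.
On input p, block {S0,S1,S3,S5,S6,S7,S8} splits into {S0,S3,S7,S8} and {S1,S5,S6}.
Split {S2,S4} by δ(·,q) → {S2} and {S4}.
Refine {S0,S3,S7,S8} on symbol p: members go to different blocks, giving {S0,S8} and {S3,S7}.
Split {S1,S5,S6} by δ(·,p) → {S1,S5} and {S6}.
The partition is now stable with 6 blocks: {S0,S8} | {S2} | {S1,S5} | {S4} | {S3,S7} | {S6}.
State S8 belongs to the block {S0,S8}, which has 2 states.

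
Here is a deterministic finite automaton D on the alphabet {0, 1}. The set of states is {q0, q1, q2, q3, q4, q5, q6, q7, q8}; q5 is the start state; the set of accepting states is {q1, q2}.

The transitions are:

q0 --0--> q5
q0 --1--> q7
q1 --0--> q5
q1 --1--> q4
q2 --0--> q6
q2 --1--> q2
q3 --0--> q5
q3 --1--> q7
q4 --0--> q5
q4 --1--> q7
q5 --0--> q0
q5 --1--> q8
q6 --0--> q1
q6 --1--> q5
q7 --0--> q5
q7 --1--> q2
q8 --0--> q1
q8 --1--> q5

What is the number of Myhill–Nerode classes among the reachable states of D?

6

First remove the unreachable states {q3}; 8 states remain.
Start with accepting vs non-accepting: {q1,q2} | {q0,q4,q5,q6,q7,q8}.
On input 1, block {q1,q2} splits into {q1} and {q2}.
Split {q0,q4,q5,q6,q7,q8} by δ(·,0) → {q0,q4,q5,q7} and {q6,q8}.
On input 1, block {q0,q4,q5,q7} splits into {q0,q4} and {q5} and {q7}.
Stable partition: {q1} | {q0,q4} | {q2} | {q6,q8} | {q5} | {q7} — 6 equivalence classes.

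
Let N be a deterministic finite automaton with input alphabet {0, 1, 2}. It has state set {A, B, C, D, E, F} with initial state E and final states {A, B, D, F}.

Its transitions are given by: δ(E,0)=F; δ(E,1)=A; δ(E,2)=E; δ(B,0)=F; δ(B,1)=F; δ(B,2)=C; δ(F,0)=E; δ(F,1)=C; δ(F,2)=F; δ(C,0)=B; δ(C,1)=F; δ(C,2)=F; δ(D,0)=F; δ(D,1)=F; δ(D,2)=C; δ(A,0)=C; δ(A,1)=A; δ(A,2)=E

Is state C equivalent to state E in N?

First remove the unreachable states {D}; 5 states remain.
Initial partition by acceptance: {A,B,F} | {C,E}.
Refine {A,B,F} on symbol 0: members go to different blocks, giving {A,F} and {B}.
Split {A,F} by δ(·,1) → {A} and {F}.
Split {C,E} by δ(·,0) → {C} and {E}.
The partition is now stable with 5 blocks: {A} | {C} | {B} | {F} | {E}.
C and E end up in different blocks, so they are distinguishable. For instance, the string '2' is accepted from only C.

No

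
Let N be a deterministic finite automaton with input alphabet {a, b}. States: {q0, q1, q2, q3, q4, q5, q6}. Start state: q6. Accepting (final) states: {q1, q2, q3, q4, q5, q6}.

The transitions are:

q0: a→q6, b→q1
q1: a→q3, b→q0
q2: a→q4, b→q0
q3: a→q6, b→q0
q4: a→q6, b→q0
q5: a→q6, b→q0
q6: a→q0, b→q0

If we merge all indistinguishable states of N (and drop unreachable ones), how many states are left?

First remove the unreachable states {q2,q4,q5}; 4 states remain.
Initial partition by acceptance: {q1,q3,q6} | {q0}.
Split {q1,q3,q6} by δ(·,a) → {q1,q3} and {q6}.
Refine {q1,q3} on symbol a: members go to different blocks, giving {q1} and {q3}.
No further refinement is possible. Final partition (4 blocks): {q1} | {q0} | {q6} | {q3}.

4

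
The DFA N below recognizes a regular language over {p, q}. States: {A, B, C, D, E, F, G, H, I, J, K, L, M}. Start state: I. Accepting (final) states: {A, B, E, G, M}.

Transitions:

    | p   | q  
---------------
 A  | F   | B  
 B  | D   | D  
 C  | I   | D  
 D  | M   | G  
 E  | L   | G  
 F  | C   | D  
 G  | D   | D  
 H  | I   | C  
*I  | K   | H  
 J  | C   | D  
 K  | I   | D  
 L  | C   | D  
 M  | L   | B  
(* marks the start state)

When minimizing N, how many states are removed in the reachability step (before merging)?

4

BFS from I reaches {B, C, D, G, H, I, K, L, M}; the 4 state(s) A, E, F, J are never visited.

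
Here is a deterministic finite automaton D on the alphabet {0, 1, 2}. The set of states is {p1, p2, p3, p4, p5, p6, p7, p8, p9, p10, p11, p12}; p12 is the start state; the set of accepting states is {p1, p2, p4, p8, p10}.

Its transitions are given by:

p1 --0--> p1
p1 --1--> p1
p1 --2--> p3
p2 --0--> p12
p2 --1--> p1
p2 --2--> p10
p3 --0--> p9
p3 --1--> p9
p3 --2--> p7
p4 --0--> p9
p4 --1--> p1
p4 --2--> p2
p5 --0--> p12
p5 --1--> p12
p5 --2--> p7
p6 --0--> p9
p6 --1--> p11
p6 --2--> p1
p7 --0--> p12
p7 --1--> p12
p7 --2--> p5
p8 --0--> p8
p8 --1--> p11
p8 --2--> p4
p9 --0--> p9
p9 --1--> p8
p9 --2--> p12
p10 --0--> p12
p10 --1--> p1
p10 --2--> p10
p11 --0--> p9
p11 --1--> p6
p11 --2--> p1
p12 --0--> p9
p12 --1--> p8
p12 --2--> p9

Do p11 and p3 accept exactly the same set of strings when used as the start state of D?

No

Every state is reachable, so we keep all 12.
Start with accepting vs non-accepting: {p1,p2,p4,p8,p10} | {p3,p5,p6,p7,p9,p11,p12}.
On input 0, block {p1,p2,p4,p8,p10} splits into {p2,p4,p10} and {p1,p8}.
On input 1, block {p3,p5,p6,p7,p9,p11,p12} splits into {p3,p5,p6,p7,p11} and {p9,p12}.
Refine {p3,p5,p6,p7,p11} on symbol 1: members go to different blocks, giving {p3,p5,p7} and {p6,p11}.
Refine {p1,p8} on symbol 1: members go to different blocks, giving {p1} and {p8}.
Stable partition: {p2,p4,p10} | {p3,p5,p7} | {p1} | {p9,p12} | {p6,p11} | {p8} — 6 equivalence classes.
p11 and p3 end up in different blocks, so they are distinguishable. For instance, the string '2' is accepted from only p11.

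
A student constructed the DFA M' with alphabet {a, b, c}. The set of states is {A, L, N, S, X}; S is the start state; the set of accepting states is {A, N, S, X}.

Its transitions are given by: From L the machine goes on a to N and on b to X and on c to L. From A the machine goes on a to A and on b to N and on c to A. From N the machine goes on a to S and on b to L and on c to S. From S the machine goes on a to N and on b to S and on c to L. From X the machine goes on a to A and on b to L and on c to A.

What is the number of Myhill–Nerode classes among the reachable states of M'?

All states are reachable from the start state.
Initial partition by acceptance: {A,N,S,X} | {L}.
On input b, block {A,N,S,X} splits into {N,X} and {A,S}.
Split {A,S} by δ(·,a) → {A} and {S}.
Split {N,X} by δ(·,a) → {X} and {N}.
No further refinement is possible. Final partition (5 blocks): {X} | {L} | {A} | {S} | {N}.

5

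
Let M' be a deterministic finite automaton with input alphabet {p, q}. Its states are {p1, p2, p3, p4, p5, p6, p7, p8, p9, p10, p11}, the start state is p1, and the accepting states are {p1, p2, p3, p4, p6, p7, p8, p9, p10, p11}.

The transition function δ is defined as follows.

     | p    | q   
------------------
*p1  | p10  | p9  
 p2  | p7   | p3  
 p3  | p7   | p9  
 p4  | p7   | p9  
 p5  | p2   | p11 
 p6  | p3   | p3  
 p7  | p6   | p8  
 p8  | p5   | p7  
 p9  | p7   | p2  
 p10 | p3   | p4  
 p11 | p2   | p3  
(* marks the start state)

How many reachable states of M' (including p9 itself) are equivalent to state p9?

4

Every state is reachable, so we keep all 11.
Initial partition by acceptance: {p1,p2,p3,p4,p6,p7,p8,p9,p10,p11} | {p5}.
Refine {p1,p2,p3,p4,p6,p7,p8,p9,p10,p11} on symbol p: members go to different blocks, giving {p1,p2,p3,p4,p6,p7,p9,p10,p11} and {p8}.
Refine {p1,p2,p3,p4,p6,p7,p9,p10,p11} on symbol q: members go to different blocks, giving {p1,p2,p3,p4,p6,p9,p10,p11} and {p7}.
Split {p1,p2,p3,p4,p6,p9,p10,p11} by δ(·,p) → {p1,p6,p10,p11} and {p2,p3,p4,p9}.
Refine {p1,p6,p10,p11} on symbol p: members go to different blocks, giving {p6,p10,p11} and {p1}.
No further refinement is possible. Final partition (6 blocks): {p6,p10,p11} | {p5} | {p8} | {p7} | {p2,p3,p4,p9} | {p1}.
State p9 belongs to the block {p2,p3,p4,p9}, which has 4 states.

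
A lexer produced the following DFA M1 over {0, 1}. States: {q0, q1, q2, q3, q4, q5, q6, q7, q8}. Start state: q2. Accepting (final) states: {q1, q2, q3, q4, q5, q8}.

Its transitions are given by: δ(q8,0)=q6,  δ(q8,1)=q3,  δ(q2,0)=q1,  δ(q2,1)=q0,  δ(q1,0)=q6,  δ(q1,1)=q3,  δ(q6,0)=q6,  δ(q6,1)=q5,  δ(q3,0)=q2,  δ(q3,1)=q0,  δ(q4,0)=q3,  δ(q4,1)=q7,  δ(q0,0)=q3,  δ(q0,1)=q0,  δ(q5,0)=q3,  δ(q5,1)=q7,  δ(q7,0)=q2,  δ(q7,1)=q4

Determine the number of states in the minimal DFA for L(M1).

First remove the unreachable states {q8}; 8 states remain.
Start with accepting vs non-accepting: {q1,q2,q3,q4,q5} | {q0,q6,q7}.
Split {q1,q2,q3,q4,q5} by δ(·,0) → {q2,q3,q4,q5} and {q1}.
Refine {q2,q3,q4,q5} on symbol 0: members go to different blocks, giving {q3,q4,q5} and {q2}.
Refine {q3,q4,q5} on symbol 0: members go to different blocks, giving {q4,q5} and {q3}.
Refine {q0,q6,q7} on symbol 0: members go to different blocks, giving {q0} and {q6} and {q7}.
No further refinement is possible. Final partition (7 blocks): {q4,q5} | {q0} | {q1} | {q2} | {q3} | {q6} | {q7}.

7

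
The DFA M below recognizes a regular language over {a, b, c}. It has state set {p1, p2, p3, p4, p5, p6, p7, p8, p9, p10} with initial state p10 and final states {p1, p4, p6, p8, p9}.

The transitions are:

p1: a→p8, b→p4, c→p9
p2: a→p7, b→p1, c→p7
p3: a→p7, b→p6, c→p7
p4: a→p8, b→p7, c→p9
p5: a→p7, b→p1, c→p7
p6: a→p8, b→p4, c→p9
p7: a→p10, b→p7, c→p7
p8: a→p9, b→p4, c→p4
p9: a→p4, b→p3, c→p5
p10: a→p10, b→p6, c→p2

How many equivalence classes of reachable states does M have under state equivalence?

7

Start with accepting vs non-accepting: {p1,p4,p6,p8,p9} | {p2,p3,p5,p7,p10}.
On input b, block {p1,p4,p6,p8,p9} splits into {p1,p6,p8} and {p4,p9}.
On input a, block {p1,p6,p8} splits into {p1,p6} and {p8}.
Refine {p2,p3,p5,p7,p10} on symbol b: members go to different blocks, giving {p2,p3,p5,p10} and {p7}.
On input a, block {p2,p3,p5,p10} splits into {p2,p3,p5} and {p10}.
Refine {p4,p9} on symbol a: members go to different blocks, giving {p4} and {p9}.
The partition is now stable with 7 blocks: {p1,p6} | {p2,p3,p5} | {p4} | {p8} | {p7} | {p10} | {p9}.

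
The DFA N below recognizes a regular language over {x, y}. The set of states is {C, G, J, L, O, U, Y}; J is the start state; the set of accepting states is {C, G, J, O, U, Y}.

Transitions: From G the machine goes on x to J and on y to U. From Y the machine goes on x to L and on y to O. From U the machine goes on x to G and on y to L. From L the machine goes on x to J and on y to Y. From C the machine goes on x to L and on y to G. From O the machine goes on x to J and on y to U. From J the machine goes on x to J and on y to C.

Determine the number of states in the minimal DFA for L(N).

Start with accepting vs non-accepting: {C,G,J,O,U,Y} | {L}.
Refine {C,G,J,O,U,Y} on symbol x: members go to different blocks, giving {G,J,O,U} and {C,Y}.
Split {G,J,O,U} by δ(·,y) → {G,O} and {J} and {U}.
No further refinement is possible. Final partition (5 blocks): {G,O} | {L} | {C,Y} | {J} | {U}.

5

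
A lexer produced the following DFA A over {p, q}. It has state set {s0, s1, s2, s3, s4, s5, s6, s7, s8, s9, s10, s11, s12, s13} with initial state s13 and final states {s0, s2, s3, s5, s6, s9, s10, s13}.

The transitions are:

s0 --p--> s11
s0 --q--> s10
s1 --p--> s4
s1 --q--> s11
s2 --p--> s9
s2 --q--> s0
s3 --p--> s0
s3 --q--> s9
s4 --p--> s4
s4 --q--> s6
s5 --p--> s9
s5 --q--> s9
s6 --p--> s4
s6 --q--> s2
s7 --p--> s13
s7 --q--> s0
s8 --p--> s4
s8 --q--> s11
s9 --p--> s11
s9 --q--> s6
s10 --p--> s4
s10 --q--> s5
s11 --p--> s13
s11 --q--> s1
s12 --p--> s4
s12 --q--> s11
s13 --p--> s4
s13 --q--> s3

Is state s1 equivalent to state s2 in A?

No

First remove the unreachable states {s7,s8,s12}; 11 states remain.
P0 = {s0,s2,s3,s5,s6,s9,s10,s13} | {s1,s4,s11}.
On input p, block {s0,s2,s3,s5,s6,s9,s10,s13} splits into {s0,s6,s9,s10,s13} and {s2,s3,s5}.
Refine {s0,s6,s9,s10,s13} on symbol q: members go to different blocks, giving {s6,s10,s13} and {s0,s9}.
Split {s1,s4,s11} by δ(·,p) → {s1,s4} and {s11}.
On input q, block {s1,s4} splits into {s1} and {s4}.
Stable partition: {s6,s10,s13} | {s1} | {s2,s3,s5} | {s0,s9} | {s11} | {s4} — 6 equivalence classes.
s1 and s2 end up in different blocks, so they are distinguishable. For instance, the string 'ε' is accepted from only s2.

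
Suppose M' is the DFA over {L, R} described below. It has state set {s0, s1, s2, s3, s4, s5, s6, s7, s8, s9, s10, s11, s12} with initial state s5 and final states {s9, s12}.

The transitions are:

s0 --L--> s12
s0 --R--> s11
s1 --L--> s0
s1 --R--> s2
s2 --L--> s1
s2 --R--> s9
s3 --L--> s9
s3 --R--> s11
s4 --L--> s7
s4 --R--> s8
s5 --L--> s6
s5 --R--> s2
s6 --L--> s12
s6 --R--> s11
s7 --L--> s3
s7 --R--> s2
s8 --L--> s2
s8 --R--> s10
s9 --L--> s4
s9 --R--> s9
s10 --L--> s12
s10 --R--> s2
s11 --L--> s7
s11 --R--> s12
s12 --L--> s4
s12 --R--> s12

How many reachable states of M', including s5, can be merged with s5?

3

All states are reachable from the start state.
P0 = {s9,s12} | {s0,s1,s2,s3,s4,s5,s6,s7,s8,s10,s11}.
Split {s0,s1,s2,s3,s4,s5,s6,s7,s8,s10,s11} by δ(·,L) → {s1,s2,s4,s5,s7,s8,s11} and {s0,s3,s6,s10}.
Refine {s1,s2,s4,s5,s7,s8,s11} on symbol L: members go to different blocks, giving {s2,s4,s8,s11} and {s1,s5,s7}.
Split {s2,s4,s8,s11} by δ(·,L) → {s2,s4,s11} and {s8}.
Refine {s2,s4,s11} on symbol R: members go to different blocks, giving {s2,s11} and {s4}.
Stable partition: {s9,s12} | {s2,s11} | {s0,s3,s6,s10} | {s1,s5,s7} | {s8} | {s4} — 6 equivalence classes.
The equivalence class containing s5 is {s1,s5,s7}, of size 3.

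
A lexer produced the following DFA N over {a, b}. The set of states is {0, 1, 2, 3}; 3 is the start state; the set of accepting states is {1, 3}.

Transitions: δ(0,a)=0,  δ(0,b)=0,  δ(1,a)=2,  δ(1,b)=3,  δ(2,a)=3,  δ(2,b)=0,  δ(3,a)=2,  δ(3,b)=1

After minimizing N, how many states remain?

Initial partition by acceptance: {1,3} | {0,2}.
On input a, block {0,2} splits into {0} and {2}.
The partition is now stable with 3 blocks: {1,3} | {0} | {2}.

3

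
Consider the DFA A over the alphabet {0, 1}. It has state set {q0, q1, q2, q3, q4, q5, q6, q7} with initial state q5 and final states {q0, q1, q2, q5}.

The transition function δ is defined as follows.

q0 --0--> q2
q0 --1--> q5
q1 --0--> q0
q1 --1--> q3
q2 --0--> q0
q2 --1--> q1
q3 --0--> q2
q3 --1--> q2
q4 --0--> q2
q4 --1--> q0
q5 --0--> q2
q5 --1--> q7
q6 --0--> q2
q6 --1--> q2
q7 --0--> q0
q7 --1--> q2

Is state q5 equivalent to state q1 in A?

Yes

First remove the unreachable states {q4,q6}; 6 states remain.
P0 = {q0,q1,q2,q5} | {q3,q7}.
Split {q0,q1,q2,q5} by δ(·,1) → {q0,q2} and {q1,q5}.
Stable partition: {q0,q2} | {q3,q7} | {q1,q5} — 3 equivalence classes.
q5 and q1 lie in the same block of the stable partition, so they are equivalent — no string distinguishes them.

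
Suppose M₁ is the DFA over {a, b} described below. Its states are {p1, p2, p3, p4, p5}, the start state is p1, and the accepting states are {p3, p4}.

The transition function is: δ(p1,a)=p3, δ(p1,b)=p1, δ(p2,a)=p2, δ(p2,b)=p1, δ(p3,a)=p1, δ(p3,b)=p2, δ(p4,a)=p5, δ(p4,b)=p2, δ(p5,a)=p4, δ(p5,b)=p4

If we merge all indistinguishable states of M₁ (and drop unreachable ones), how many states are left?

3

Reachable states from the start: {p1,p2,p3}. Unreachable: {p4,p5} — drop them.
Initial partition by acceptance: {p3} | {p1,p2}.
Split {p1,p2} by δ(·,a) → {p1} and {p2}.
The partition is now stable with 3 blocks: {p3} | {p1} | {p2}.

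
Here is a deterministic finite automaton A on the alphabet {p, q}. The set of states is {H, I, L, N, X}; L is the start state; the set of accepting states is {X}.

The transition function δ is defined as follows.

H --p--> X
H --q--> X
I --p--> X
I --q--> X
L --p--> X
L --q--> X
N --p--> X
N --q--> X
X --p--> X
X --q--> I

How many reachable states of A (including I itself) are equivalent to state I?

2

Reachable states from the start: {I,L,X}. Unreachable: {H,N} — drop them.
Initial partition by acceptance: {X} | {I,L}.
No further refinement is possible. Final partition (2 blocks): {X} | {I,L}.
State I belongs to the block {I,L}, which has 2 states.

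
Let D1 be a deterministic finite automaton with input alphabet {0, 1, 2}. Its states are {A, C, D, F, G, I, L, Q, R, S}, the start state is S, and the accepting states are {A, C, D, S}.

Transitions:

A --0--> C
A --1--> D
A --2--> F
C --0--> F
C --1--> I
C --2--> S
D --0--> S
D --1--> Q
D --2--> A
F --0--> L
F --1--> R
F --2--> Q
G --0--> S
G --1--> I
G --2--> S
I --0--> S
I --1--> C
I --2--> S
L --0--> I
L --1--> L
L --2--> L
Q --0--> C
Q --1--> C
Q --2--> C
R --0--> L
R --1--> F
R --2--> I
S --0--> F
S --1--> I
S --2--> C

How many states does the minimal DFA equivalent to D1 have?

4

States {A,D,G} cannot be reached from the start state, so discard them.
P0 = {C,S} | {F,I,L,Q,R}.
Refine {F,I,L,Q,R} on symbol 0: members go to different blocks, giving {F,L,R} and {I,Q}.
On input 0, block {F,L,R} splits into {F,R} and {L}.
Stable partition: {C,S} | {F,R} | {I,Q} | {L} — 4 equivalence classes.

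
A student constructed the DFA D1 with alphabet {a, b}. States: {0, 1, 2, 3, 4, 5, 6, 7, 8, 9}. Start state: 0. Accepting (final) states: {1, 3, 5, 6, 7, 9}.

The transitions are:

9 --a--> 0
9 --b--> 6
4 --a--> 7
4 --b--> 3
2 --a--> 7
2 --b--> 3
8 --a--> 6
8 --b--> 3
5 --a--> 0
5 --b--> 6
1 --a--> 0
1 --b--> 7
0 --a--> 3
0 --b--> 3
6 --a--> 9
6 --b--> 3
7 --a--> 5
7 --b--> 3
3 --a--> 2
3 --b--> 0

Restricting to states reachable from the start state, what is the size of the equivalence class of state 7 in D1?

Reachable states from the start: {0,2,3,5,6,7,9}. Unreachable: {1,4,8} — drop them.
P0 = {3,5,6,7,9} | {0,2}.
Refine {3,5,6,7,9} on symbol a: members go to different blocks, giving {3,5,9} and {6,7}.
Split {3,5,9} by δ(·,b) → {5,9} and {3}.
Split {0,2} by δ(·,a) → {0} and {2}.
Stable partition: {5,9} | {0} | {6,7} | {3} | {2} — 5 equivalence classes.
The equivalence class containing 7 is {6,7}, of size 2.

2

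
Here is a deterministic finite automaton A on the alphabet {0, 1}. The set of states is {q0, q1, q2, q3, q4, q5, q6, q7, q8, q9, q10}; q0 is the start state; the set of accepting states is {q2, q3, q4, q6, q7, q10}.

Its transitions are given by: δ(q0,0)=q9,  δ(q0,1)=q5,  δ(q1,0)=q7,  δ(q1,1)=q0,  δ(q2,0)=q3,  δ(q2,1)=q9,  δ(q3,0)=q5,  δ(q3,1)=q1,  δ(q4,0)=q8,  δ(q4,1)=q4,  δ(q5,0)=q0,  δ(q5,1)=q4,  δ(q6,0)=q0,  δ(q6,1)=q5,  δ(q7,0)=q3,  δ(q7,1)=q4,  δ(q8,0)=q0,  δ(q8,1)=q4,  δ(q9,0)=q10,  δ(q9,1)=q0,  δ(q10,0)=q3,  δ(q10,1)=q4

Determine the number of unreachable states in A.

2

Starting at q0 and following transitions, the reachable set is {q0, q1, q3, q4, q5, q7, q8, q9, q10}. That leaves q2, q6 unreachable — 2 in total.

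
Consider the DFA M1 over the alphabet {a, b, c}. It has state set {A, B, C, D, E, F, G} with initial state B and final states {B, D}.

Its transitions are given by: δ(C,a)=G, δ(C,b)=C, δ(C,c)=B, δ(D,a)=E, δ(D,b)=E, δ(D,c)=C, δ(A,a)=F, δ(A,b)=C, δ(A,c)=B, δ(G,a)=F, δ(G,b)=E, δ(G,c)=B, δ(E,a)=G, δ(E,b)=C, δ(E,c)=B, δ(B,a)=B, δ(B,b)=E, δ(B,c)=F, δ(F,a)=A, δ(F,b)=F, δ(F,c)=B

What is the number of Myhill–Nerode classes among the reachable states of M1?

First remove the unreachable states {D}; 6 states remain.
Start with accepting vs non-accepting: {B} | {A,C,E,F,G}.
Stable partition: {B} | {A,C,E,F,G} — 2 equivalence classes.

2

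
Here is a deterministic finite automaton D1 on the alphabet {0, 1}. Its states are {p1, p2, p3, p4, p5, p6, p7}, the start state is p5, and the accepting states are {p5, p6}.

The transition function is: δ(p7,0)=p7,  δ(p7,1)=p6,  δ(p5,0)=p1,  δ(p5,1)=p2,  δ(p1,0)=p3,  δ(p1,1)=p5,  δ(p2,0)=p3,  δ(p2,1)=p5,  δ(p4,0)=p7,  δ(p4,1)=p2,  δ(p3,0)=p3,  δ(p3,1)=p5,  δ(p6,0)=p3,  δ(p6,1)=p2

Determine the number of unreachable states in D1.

No path from p5 leads to p4, p6, p7; the other 4 states are all reachable.

3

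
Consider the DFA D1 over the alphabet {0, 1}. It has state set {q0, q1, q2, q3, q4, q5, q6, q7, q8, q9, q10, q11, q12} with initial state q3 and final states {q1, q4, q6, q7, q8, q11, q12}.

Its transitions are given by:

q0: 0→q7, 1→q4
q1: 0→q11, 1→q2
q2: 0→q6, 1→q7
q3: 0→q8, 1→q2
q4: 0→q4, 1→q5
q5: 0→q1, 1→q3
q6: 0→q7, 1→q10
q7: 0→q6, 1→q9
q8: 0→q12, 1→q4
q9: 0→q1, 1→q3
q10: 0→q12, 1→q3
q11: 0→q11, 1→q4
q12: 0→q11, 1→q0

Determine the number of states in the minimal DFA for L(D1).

Initial partition by acceptance: {q1,q4,q6,q7,q8,q11,q12} | {q0,q2,q3,q5,q9,q10}.
On input 1, block {q1,q4,q6,q7,q8,q11,q12} splits into {q1,q4,q6,q7,q12} and {q8,q11}.
On input 0, block {q1,q4,q6,q7,q12} splits into {q4,q6,q7} and {q1,q12}.
On input 0, block {q0,q2,q3,q5,q9,q10} splits into {q5,q9,q10} and {q0,q2} and {q3}.
On input 0, block {q8,q11} splits into {q8} and {q11}.
No further refinement is possible. Final partition (7 blocks): {q4,q6,q7} | {q5,q9,q10} | {q8} | {q1,q12} | {q0,q2} | {q3} | {q11}.

7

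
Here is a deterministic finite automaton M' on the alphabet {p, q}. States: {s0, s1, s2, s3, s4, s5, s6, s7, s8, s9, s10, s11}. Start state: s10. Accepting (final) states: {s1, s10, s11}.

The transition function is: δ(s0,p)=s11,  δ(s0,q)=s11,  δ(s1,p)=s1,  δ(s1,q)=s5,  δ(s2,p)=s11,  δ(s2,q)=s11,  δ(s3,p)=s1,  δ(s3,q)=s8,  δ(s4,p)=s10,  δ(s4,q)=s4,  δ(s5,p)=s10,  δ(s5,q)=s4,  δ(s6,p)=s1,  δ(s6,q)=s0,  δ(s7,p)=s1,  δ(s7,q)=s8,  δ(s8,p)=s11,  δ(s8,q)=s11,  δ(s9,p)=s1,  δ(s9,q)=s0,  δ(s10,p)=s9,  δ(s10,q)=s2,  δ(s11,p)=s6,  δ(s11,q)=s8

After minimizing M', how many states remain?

States {s3,s7} cannot be reached from the start state, so discard them.
Start with accepting vs non-accepting: {s1,s10,s11} | {s0,s2,s4,s5,s6,s8,s9}.
On input p, block {s1,s10,s11} splits into {s10,s11} and {s1}.
Split {s0,s2,s4,s5,s6,s8,s9} by δ(·,p) → {s0,s2,s4,s5,s8} and {s6,s9}.
On input q, block {s0,s2,s4,s5,s8} splits into {s0,s2,s8} and {s4,s5}.
No further refinement is possible. Final partition (5 blocks): {s10,s11} | {s0,s2,s8} | {s1} | {s6,s9} | {s4,s5}.

5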